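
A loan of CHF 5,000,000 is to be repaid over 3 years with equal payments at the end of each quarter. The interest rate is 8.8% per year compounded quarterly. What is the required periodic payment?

Level ordinary annuity; solve PV = PMT × [(1 − (1+r)^−n)/r] for PMT.
Periodic rate r = 0.088/4 per quarter; n is counted in quarters.
With n = 12: PMT = 5,000,000 / ([(1 − (1+r)^−n)/r]) = CHF 478,624.42

CHF 478,624.42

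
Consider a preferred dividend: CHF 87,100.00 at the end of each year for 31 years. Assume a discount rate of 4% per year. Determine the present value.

CHF 1,531,957.79

This is an ordinary annuity: 31 payments of CHF 87,100.00 at the end of each year.
Periodic rate r = 0.04 per year.
PV = PMT × [(1 − (1+r)^−n)/r] = 87,100 × [1 − (1+r)^−31] / r = CHF 1,531,957.79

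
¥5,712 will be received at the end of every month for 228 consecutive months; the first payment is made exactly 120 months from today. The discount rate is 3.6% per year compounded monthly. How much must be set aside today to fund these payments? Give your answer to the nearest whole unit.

Ordinary annuity of 228 payments, first payment at period 120.
Periodic rate r = 0.036/12 per month; n is counted in months.
The ordinary-annuity PV formula values the stream one period before the first payment (period 119); discount that back 119 periods:
PV₀ = 5,712 × [1 − (1+r)^−228] / r × (1+r)^−119 = ¥659,725

¥659,725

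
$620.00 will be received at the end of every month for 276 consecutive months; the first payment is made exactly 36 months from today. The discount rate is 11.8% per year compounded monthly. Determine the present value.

$41,760.01

Ordinary annuity of 276 payments, first payment at period 36.
Periodic rate r = 0.118/12 per month; n is counted in months.
The ordinary-annuity PV formula values the stream one period before the first payment (period 35); discount that back 35 periods:
PV₀ = 620 × [1 − (1+r)^−276] / r × (1+r)^−35 = $41,760.01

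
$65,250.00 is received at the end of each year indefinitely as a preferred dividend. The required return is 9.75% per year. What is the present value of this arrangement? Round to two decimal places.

$669,230.77

Periodic rate r = 0.0975 per year.
Level perpetuity: PV = PMT / r = 65,250 / (0.0975) = $669,230.77.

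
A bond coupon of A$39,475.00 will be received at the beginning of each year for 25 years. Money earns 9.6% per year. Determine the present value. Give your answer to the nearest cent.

This is an annuity due: 25 payments of A$39,475.00 at the beginning of each year.
Periodic rate r = 0.096 per year.
PV = PMT × [(1 − (1+r)^−n)/r] × (1+r) = 39,475 × [1 − (1+r)^−25] / r × (1+r) = A$405,111.46

A$405,111.46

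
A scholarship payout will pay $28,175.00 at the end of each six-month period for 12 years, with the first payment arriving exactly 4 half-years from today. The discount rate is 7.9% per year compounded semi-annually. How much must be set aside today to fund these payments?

Ordinary annuity of 24 payments, first payment at period 4.
Periodic rate r = 0.079/2 per half-year; n is counted in half-years.
The ordinary-annuity PV formula values the stream one period before the first payment (period 3); discount that back 3 periods:
PV₀ = 28,175 × [1 − (1+r)^−24] / r × (1+r)^−3 = $384,414.59

$384,414.59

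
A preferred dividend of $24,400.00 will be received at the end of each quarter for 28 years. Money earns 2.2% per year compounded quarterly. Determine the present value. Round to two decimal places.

$2,036,233.75

This is an ordinary annuity: 112 payments of $24,400.00 at the end of each quarter.
Periodic rate r = 0.022/4 per quarter; n is counted in quarters.
PV = PMT × [(1 − (1+r)^−n)/r] = 24,400 × [1 − (1+r)^−112] / r = $2,036,233.75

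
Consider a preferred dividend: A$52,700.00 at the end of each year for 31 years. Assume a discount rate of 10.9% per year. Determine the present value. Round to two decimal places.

A$463,920.05

This is an ordinary annuity: 31 payments of A$52,700.00 at the end of each year.
Periodic rate r = 0.109 per year.
PV = PMT × [(1 − (1+r)^−n)/r] = 52,700 × [1 − (1+r)^−31] / r = A$463,920.05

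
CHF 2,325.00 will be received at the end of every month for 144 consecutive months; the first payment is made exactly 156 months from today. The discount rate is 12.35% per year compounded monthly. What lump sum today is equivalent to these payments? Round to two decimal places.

Ordinary annuity of 144 payments, first payment at period 156.
Periodic rate r = 0.1235/12 per month; n is counted in months.
The ordinary-annuity PV formula values the stream one period before the first payment (period 155); discount that back 155 periods:
PV₀ = 2,325 × [1 − (1+r)^−144] / r × (1+r)^−155 = CHF 35,628.11

CHF 35,628.11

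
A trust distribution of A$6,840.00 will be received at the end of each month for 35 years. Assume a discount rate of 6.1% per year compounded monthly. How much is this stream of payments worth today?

A$1,185,604.15

This is an ordinary annuity: 420 payments of A$6,840.00 at the end of each month.
Periodic rate r = 0.061/12 per month; n is counted in months.
PV = PMT × [(1 − (1+r)^−n)/r] = 6,840 × [1 − (1+r)^−420] / r = A$1,185,604.15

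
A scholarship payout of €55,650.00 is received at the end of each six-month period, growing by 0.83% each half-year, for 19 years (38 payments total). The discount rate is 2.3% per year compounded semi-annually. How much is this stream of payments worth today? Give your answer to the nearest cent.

Periodic rate r = 0.023/2 per half-year; n is counted in half-years.
Growing ordinary annuity: PV = PMT₁ × [1 − ((1+g)/(1+r))^n] / (r − g) = 55,650 × [1 − ((1+0.0083)/(1+r))^38] / (r − 0.0083) = €1,972,816.98.

€1,972,816.98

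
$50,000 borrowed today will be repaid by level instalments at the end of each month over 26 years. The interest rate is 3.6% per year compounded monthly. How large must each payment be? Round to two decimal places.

$247.01

Level ordinary annuity; solve PV = PMT × [(1 − (1+r)^−n)/r] for PMT.
Periodic rate r = 0.036/12 per month; n is counted in months.
With n = 312: PMT = 50,000 / ([(1 − (1+r)^−n)/r]) = $247.01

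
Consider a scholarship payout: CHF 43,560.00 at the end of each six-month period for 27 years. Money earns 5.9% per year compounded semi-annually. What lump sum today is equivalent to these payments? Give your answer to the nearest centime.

CHF 1,169,394.83

This is an ordinary annuity: 54 payments of CHF 43,560.00 at the end of each six-month period.
Periodic rate r = 0.059/2 per half-year; n is counted in half-years.
PV = PMT × [(1 − (1+r)^−n)/r] = 43,560 × [1 − (1+r)^−54] / r = CHF 1,169,394.83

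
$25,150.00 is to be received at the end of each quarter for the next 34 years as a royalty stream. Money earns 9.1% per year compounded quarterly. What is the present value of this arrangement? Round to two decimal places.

$1,053,625.71

This is an ordinary annuity: 136 payments of $25,150.00 at the end of each quarter.
Periodic rate r = 0.091/4 per quarter; n is counted in quarters.
PV = PMT × [(1 − (1+r)^−n)/r] = 25,150 × [1 − (1+r)^−136] / r = $1,053,625.71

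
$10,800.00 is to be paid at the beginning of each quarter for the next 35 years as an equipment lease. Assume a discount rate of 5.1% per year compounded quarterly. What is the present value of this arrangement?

$712,279.21

This is an annuity due: 140 payments of $10,800.00 at the beginning of each quarter.
Periodic rate r = 0.051/4 per quarter; n is counted in quarters.
PV = PMT × [(1 − (1+r)^−n)/r] × (1+r) = 10,800 × [1 − (1+r)^−140] / r × (1+r) = $712,279.21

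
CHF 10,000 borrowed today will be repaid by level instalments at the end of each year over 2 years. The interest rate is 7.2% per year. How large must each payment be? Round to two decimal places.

CHF 5,546.25

Level ordinary annuity; solve PV = PMT × [(1 − (1+r)^−n)/r] for PMT.
Periodic rate r = 0.072 per year.
With n = 2: PMT = 10,000 / ([(1 − (1+r)^−n)/r]) = CHF 5,546.25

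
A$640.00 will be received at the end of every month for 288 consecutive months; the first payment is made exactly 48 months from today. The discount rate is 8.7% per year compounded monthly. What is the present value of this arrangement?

Ordinary annuity of 288 payments, first payment at period 48.
Periodic rate r = 0.087/12 per month; n is counted in months.
The ordinary-annuity PV formula values the stream one period before the first payment (period 47); discount that back 47 periods:
PV₀ = 640 × [1 − (1+r)^−288] / r × (1+r)^−47 = A$55,012.53

A$55,012.53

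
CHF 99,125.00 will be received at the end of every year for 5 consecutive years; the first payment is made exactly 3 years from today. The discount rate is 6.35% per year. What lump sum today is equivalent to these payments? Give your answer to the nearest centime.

Ordinary annuity of 5 payments, first payment at period 3.
Periodic rate r = 0.0635 per year.
The ordinary-annuity PV formula values the stream one period before the first payment (period 2); discount that back 2 periods:
PV₀ = 99,125 × [1 − (1+r)^−5] / r × (1+r)^−2 = CHF 365,687.81

CHF 365,687.81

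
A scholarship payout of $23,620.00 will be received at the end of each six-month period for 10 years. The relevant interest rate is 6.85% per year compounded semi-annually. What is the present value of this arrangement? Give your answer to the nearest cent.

$337,986.57

This is an ordinary annuity: 20 payments of $23,620.00 at the end of each six-month period.
Periodic rate r = 0.0685/2 per half-year; n is counted in half-years.
PV = PMT × [(1 − (1+r)^−n)/r] = 23,620 × [1 − (1+r)^−20] / r = $337,986.57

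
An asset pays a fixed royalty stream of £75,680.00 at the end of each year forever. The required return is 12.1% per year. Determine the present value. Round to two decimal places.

£625,454.55

Periodic rate r = 0.121 per year.
Level perpetuity: PV = PMT / r = 75,680 / (0.121) = £625,454.55.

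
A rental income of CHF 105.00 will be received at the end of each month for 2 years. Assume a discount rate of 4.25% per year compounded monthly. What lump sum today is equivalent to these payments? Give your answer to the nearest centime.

This is an ordinary annuity: 24 payments of CHF 105.00 at the end of each month.
Periodic rate r = 0.0425/12 per month; n is counted in months.
PV = PMT × [(1 − (1+r)^−n)/r] = 105 × [1 − (1+r)^−24] / r = CHF 2,411.78

CHF 2,411.78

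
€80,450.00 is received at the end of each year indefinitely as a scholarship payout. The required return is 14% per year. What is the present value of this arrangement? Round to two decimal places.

€574,642.86

Periodic rate r = 0.14 per year.
Level perpetuity: PV = PMT / r = 80,450 / (0.14) = €574,642.86.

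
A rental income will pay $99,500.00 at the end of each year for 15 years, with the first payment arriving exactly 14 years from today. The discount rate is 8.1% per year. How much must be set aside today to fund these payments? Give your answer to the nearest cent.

Ordinary annuity of 15 payments, first payment at period 14.
Periodic rate r = 0.081 per year.
The ordinary-annuity PV formula values the stream one period before the first payment (period 13); discount that back 13 periods:
PV₀ = 99,500 × [1 − (1+r)^−15] / r × (1+r)^−13 = $307,531.11

$307,531.11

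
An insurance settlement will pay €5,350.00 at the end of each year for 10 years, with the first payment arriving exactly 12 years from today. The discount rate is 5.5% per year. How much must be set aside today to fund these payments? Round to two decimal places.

Ordinary annuity of 10 payments, first payment at period 12.
Periodic rate r = 0.055 per year.
The ordinary-annuity PV formula values the stream one period before the first payment (period 11); discount that back 11 periods:
PV₀ = 5,350 × [1 − (1+r)^−10] / r × (1+r)^−11 = €22,377.49

€22,377.49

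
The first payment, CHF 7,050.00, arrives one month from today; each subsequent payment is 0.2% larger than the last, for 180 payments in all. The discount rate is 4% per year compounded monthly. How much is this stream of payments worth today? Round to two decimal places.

CHF 1,125,549.61

Periodic rate r = 0.04/12 per month; n is counted in months.
Growing ordinary annuity: PV = PMT₁ × [1 − ((1+g)/(1+r))^n] / (r − g) = 7,050 × [1 − ((1+0.002)/(1+r))^180] / (r − 0.002) = CHF 1,125,549.61.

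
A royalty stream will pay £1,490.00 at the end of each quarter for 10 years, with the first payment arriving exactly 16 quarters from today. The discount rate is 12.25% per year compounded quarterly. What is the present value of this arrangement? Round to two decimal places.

£21,686.49

Ordinary annuity of 40 payments, first payment at period 16.
Periodic rate r = 0.1225/4 per quarter; n is counted in quarters.
The ordinary-annuity PV formula values the stream one period before the first payment (period 15); discount that back 15 periods:
PV₀ = 1,490 × [1 − (1+r)^−40] / r × (1+r)^−15 = £21,686.49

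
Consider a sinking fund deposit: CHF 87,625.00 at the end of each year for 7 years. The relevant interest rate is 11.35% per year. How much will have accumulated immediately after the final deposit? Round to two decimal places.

CHF 866,538.74

This is an ordinary annuity: 7 deposits of CHF 87,625.00 at the end of each year.
Periodic rate r = 0.1135 per year.
FV = PMT × [((1+r)^n − 1)/r] = 87,625 × [(1+r)^7 − 1] / r = CHF 866,538.74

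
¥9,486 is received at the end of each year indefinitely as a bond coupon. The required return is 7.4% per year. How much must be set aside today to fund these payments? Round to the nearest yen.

Periodic rate r = 0.074 per year.
Level perpetuity: PV = PMT / r = 9,486 / (0.074) = ¥128,189.

¥128,189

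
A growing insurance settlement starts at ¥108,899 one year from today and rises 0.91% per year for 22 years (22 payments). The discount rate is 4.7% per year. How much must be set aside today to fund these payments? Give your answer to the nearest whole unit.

Periodic rate r = 0.047 per year.
Growing ordinary annuity: PV = PMT₁ × [1 − ((1+g)/(1+r))^n] / (r − g) = 108,899 × [1 − ((1+0.0091)/(1+r))^22] / (r − 0.0091) = ¥1,596,562.

¥1,596,562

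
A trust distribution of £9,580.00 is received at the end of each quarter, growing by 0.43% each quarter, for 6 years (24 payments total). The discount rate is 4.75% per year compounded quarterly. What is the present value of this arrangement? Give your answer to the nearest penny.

£208,693.10

Periodic rate r = 0.0475/4 per quarter; n is counted in quarters.
Growing ordinary annuity: PV = PMT₁ × [1 − ((1+g)/(1+r))^n] / (r − g) = 9,580 × [1 − ((1+0.0043)/(1+r))^24] / (r − 0.0043) = £208,693.10.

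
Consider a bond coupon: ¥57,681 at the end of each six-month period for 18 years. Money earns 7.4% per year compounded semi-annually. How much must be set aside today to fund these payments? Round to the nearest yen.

This is an ordinary annuity: 36 payments of ¥57,681 at the end of each six-month period.
Periodic rate r = 0.074/2 per half-year; n is counted in half-years.
PV = PMT × [(1 − (1+r)^−n)/r] = 57,681 × [1 − (1+r)^−36] / r = ¥1,137,448

¥1,137,448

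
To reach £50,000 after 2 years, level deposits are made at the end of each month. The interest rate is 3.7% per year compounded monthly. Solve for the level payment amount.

Level ordinary annuity; solve FV = PMT × [((1+r)^n − 1)/r] for PMT.
Periodic rate r = 0.037/12 per month; n is counted in months.
With n = 24: PMT = 50,000 / ([((1+r)^n − 1)/r]) = £2,010.41

£2,010.41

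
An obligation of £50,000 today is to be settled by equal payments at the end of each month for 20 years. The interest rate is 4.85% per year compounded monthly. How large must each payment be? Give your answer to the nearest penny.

£325.85

Level ordinary annuity; solve PV = PMT × [(1 − (1+r)^−n)/r] for PMT.
Periodic rate r = 0.0485/12 per month; n is counted in months.
With n = 240: PMT = 50,000 / ([(1 − (1+r)^−n)/r]) = £325.85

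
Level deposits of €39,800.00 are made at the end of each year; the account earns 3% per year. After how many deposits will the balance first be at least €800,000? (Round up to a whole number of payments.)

16 payments

Periodic rate r = 0.03 per year.
Ordinary annuity FV: 800,000 = 39,800 × [((1+r)^n − 1)/r].
(1+r)^n = 1 + 800,000 × r / 39,800, so n = ln(1 + 800,000·r/39,800) / ln(1+r) = 15.96.
Round up to a whole number of payments: n = 16.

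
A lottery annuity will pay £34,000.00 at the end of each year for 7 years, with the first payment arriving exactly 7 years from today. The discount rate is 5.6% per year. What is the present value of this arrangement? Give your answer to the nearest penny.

Ordinary annuity of 7 payments, first payment at period 7.
Periodic rate r = 0.056 per year.
The ordinary-annuity PV formula values the stream one period before the first payment (period 6); discount that back 6 periods:
PV₀ = 34,000 × [1 − (1+r)^−7] / r × (1+r)^−6 = £138,839.61

£138,839.61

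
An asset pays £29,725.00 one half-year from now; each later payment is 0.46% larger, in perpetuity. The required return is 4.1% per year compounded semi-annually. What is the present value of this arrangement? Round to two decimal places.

£1,869,496.86

Periodic rate r = 0.041/2 per half-year.
Growing perpetuity (Gordon): PV = PMT₁ / (r − g) = 29,725 / (r − 0.0046) = £1,869,496.86.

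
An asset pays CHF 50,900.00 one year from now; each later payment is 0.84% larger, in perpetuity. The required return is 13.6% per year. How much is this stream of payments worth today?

CHF 398,902.82

Periodic rate r = 0.136 per year.
Growing perpetuity (Gordon): PV = PMT₁ / (r − g) = 50,900 / (r − 0.0084) = CHF 398,902.82.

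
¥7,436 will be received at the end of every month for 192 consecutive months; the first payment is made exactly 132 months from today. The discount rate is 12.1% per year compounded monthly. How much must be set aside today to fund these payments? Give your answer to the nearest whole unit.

Ordinary annuity of 192 payments, first payment at period 132.
Periodic rate r = 0.121/12 per month; n is counted in months.
The ordinary-annuity PV formula values the stream one period before the first payment (period 131); discount that back 131 periods:
PV₀ = 7,436 × [1 − (1+r)^−192] / r × (1+r)^−131 = ¥169,262

¥169,262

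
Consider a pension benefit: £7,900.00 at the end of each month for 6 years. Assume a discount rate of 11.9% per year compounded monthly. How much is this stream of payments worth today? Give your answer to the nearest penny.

This is an ordinary annuity: 72 payments of £7,900.00 at the end of each month.
Periodic rate r = 0.119/12 per month; n is counted in months.
PV = PMT × [(1 − (1+r)^−n)/r] = 7,900 × [1 − (1+r)^−72] / r = £405,165.00

£405,165.00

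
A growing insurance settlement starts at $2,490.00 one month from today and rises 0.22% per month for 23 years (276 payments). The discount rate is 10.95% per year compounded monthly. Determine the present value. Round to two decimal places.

$305,816.22

Periodic rate r = 0.1095/12 per month; n is counted in months.
Growing ordinary annuity: PV = PMT₁ × [1 − ((1+g)/(1+r))^n] / (r − g) = 2,490 × [1 − ((1+0.0022)/(1+r))^276] / (r − 0.0022) = $305,816.22.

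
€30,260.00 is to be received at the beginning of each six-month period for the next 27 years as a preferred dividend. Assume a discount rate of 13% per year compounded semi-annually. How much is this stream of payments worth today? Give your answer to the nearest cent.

This is an annuity due: 54 payments of €30,260.00 at the beginning of each six-month period.
Periodic rate r = 0.13/2 per half-year; n is counted in half-years.
PV = PMT × [(1 − (1+r)^−n)/r] × (1+r) = 30,260 × [1 − (1+r)^−54] / r × (1+r) = €479,262.62

€479,262.62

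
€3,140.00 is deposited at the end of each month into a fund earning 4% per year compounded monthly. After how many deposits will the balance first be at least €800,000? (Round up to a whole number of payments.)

185 payments

Periodic rate r = 0.04/12 per month; n is counted in months.
Ordinary annuity FV: 800,000 = 3,140 × [((1+r)^n − 1)/r].
(1+r)^n = 1 + 800,000 × r / 3,140, so n = ln(1 + 800,000·r/3,140) / ln(1+r) = 184.74.
Round up to a whole number of payments: n = 185.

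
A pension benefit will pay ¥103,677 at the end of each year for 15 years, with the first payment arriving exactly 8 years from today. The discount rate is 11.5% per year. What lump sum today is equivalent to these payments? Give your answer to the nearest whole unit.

Ordinary annuity of 15 payments, first payment at period 8.
Periodic rate r = 0.115 per year.
The ordinary-annuity PV formula values the stream one period before the first payment (period 7); discount that back 7 periods:
PV₀ = 103,677 × [1 − (1+r)^−15] / r × (1+r)^−7 = ¥338,573

¥338,573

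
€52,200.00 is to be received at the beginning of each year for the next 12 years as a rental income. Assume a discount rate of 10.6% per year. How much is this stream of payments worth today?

€382,076.15

This is an annuity due: 12 payments of €52,200.00 at the beginning of each year.
Periodic rate r = 0.106 per year.
PV = PMT × [(1 − (1+r)^−n)/r] × (1+r) = 52,200 × [1 − (1+r)^−12] / r × (1+r) = €382,076.15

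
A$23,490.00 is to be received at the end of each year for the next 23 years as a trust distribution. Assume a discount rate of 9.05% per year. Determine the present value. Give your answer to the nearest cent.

A$224,170.99

This is an ordinary annuity: 23 payments of A$23,490.00 at the end of each year.
Periodic rate r = 0.0905 per year.
PV = PMT × [(1 − (1+r)^−n)/r] = 23,490 × [1 − (1+r)^−23] / r = A$224,170.99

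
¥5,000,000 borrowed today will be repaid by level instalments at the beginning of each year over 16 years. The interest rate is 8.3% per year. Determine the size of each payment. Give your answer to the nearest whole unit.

¥531,638

Level annuity due; solve PV = PMT × [(1 − (1+r)^−n)/r] × (1+r) for PMT.
Periodic rate r = 0.083 per year.
With n = 16: PMT = 5,000,000 / ([(1 − (1+r)^−n)/r] × (1+r)) = ¥531,638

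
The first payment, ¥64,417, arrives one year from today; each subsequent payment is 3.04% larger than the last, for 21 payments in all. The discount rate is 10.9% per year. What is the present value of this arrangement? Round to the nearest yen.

¥644,514

Periodic rate r = 0.109 per year.
Growing ordinary annuity: PV = PMT₁ × [1 − ((1+g)/(1+r))^n] / (r − g) = 64,417 × [1 − ((1+0.0304)/(1+r))^21] / (r − 0.0304) = ¥644,514.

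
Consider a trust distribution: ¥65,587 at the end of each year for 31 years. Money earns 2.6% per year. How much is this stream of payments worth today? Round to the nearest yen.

¥1,384,226

This is an ordinary annuity: 31 payments of ¥65,587 at the end of each year.
Periodic rate r = 0.026 per year.
PV = PMT × [(1 − (1+r)^−n)/r] = 65,587 × [1 − (1+r)^−31] / r = ¥1,384,226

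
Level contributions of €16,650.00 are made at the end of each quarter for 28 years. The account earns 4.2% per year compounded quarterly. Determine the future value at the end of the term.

This is an ordinary annuity: 112 deposits of €16,650.00 at the end of each quarter.
Periodic rate r = 0.042/4 per quarter; n is counted in quarters.
FV = PMT × [((1+r)^n − 1)/r] = 16,650 × [(1+r)^112 − 1] / r = €3,522,775.60

€3,522,775.60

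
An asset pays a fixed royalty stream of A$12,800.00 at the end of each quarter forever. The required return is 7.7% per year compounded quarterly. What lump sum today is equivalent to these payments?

A$664,935.06

Periodic rate r = 0.077/4 per quarter.
Level perpetuity: PV = PMT / r = 12,800 / (0.077/4) = A$664,935.06.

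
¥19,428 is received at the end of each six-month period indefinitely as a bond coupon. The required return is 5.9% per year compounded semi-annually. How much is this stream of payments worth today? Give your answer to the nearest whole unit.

¥658,576

Periodic rate r = 0.059/2 per half-year.
Level perpetuity: PV = PMT / r = 19,428 / (0.059/2) = ¥658,576.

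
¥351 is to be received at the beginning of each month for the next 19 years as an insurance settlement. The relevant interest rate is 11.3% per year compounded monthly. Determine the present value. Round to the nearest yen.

¥33,185

This is an annuity due: 228 payments of ¥351 at the beginning of each month.
Periodic rate r = 0.113/12 per month; n is counted in months.
PV = PMT × [(1 − (1+r)^−n)/r] × (1+r) = 351 × [1 − (1+r)^−228] / r × (1+r) = ¥33,185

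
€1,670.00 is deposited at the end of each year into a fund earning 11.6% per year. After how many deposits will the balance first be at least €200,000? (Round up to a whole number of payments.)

Periodic rate r = 0.116 per year.
Ordinary annuity FV: 200,000 = 1,670 × [((1+r)^n − 1)/r].
(1+r)^n = 1 + 200,000 × r / 1,670, so n = ln(1 + 200,000·r/1,670) / ln(1+r) = 24.61.
Round up to a whole number of payments: n = 25.

25 payments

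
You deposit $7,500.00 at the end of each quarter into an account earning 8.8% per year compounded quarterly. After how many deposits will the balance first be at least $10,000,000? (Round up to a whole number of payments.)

157 payments

Periodic rate r = 0.088/4 per quarter; n is counted in quarters.
Ordinary annuity FV: 10,000,000 = 7,500 × [((1+r)^n − 1)/r].
(1+r)^n = 1 + 10,000,000 × r / 7,500, so n = ln(1 + 10,000,000·r/7,500) / ln(1+r) = 156.80.
Round up to a whole number of payments: n = 157.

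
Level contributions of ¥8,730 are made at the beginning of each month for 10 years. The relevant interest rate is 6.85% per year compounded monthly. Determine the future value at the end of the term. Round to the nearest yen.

¥1,507,176

This is an annuity due: 120 deposits of ¥8,730 at the beginning of each month.
Periodic rate r = 0.0685/12 per month; n is counted in months.
FV = PMT × [((1+r)^n − 1)/r] × (1+r) = 8,730 × [(1+r)^120 − 1] / r × (1+r) = ¥1,507,176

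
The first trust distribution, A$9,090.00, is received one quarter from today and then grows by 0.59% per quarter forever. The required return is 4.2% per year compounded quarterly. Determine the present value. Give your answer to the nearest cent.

A$1,976,086.96

Periodic rate r = 0.042/4 per quarter.
Growing perpetuity (Gordon): PV = PMT₁ / (r − g) = 9,090 / (r − 0.0059) = A$1,976,086.96.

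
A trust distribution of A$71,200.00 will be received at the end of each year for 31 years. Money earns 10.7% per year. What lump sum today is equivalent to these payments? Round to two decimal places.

A$636,941.87

This is an ordinary annuity: 31 payments of A$71,200.00 at the end of each year.
Periodic rate r = 0.107 per year.
PV = PMT × [(1 − (1+r)^−n)/r] = 71,200 × [1 − (1+r)^−31] / r = A$636,941.87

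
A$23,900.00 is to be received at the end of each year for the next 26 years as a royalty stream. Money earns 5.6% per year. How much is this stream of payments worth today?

A$323,283.89

This is an ordinary annuity: 26 payments of A$23,900.00 at the end of each year.
Periodic rate r = 0.056 per year.
PV = PMT × [(1 − (1+r)^−n)/r] = 23,900 × [1 − (1+r)^−26] / r = A$323,283.89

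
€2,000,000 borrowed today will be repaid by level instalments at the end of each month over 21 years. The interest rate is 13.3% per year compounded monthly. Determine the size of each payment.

€23,636.51

Level ordinary annuity; solve PV = PMT × [(1 − (1+r)^−n)/r] for PMT.
Periodic rate r = 0.133/12 per month; n is counted in months.
With n = 252: PMT = 2,000,000 / ([(1 − (1+r)^−n)/r]) = €23,636.51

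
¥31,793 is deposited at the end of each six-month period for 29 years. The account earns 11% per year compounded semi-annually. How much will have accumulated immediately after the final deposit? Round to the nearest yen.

This is an ordinary annuity: 58 deposits of ¥31,793 at the end of each six-month period.
Periodic rate r = 0.11/2 per half-year; n is counted in half-years.
FV = PMT × [((1+r)^n − 1)/r] = 31,793 × [(1+r)^58 − 1] / r = ¥12,322,592

¥12,322,592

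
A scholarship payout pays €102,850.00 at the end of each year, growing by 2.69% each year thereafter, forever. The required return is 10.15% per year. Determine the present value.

€1,378,686.33

Periodic rate r = 0.1015 per year.
Growing perpetuity (Gordon): PV = PMT₁ / (r − g) = 102,850 / (r − 0.0269) = €1,378,686.33.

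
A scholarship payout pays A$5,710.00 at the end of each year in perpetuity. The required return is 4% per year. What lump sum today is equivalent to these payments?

Periodic rate r = 0.04 per year.
Level perpetuity: PV = PMT / r = 5,710 / (0.04) = A$142,750.00.

A$142,750.00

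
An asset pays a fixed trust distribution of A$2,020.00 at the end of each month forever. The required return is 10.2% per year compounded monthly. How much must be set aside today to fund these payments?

Periodic rate r = 0.102/12 per month.
Level perpetuity: PV = PMT / r = 2,020 / (0.102/12) = A$237,647.06.

A$237,647.06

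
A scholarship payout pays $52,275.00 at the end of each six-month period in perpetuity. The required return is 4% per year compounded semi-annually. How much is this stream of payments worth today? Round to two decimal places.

Periodic rate r = 0.04/2 per half-year.
Level perpetuity: PV = PMT / r = 52,275 / (0.04/2) = $2,613,750.00.

$2,613,750.00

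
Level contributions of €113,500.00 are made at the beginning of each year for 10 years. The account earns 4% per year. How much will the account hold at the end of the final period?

This is an annuity due: 10 deposits of €113,500.00 at the beginning of each year.
Periodic rate r = 0.04 per year.
FV = PMT × [((1+r)^n − 1)/r] × (1+r) = 113,500 × [(1+r)^10 − 1] / r × (1+r) = €1,417,200.88

€1,417,200.88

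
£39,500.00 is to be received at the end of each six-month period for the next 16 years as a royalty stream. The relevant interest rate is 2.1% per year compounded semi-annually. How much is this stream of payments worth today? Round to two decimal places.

This is an ordinary annuity: 32 payments of £39,500.00 at the end of each six-month period.
Periodic rate r = 0.021/2 per half-year; n is counted in half-years.
PV = PMT × [(1 − (1+r)^−n)/r] = 39,500 × [1 − (1+r)^−32] / r = £1,068,847.27

£1,068,847.27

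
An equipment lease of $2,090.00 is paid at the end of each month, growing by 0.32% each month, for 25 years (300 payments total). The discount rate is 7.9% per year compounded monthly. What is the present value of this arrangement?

Periodic rate r = 0.079/12 per month; n is counted in months.
Growing ordinary annuity: PV = PMT₁ × [1 − ((1+g)/(1+r))^n] / (r − g) = 2,090 × [1 − ((1+0.0032)/(1+r))^300] / (r − 0.0032) = $392,757.06.

$392,757.06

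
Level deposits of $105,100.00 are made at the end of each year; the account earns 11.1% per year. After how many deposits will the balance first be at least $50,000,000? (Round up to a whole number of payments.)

38 payments

Periodic rate r = 0.111 per year.
Ordinary annuity FV: 50,000,000 = 105,100 × [((1+r)^n − 1)/r].
(1+r)^n = 1 + 50,000,000 × r / 105,100, so n = ln(1 + 50,000,000·r/105,100) / ln(1+r) = 37.86.
Round up to a whole number of payments: n = 38.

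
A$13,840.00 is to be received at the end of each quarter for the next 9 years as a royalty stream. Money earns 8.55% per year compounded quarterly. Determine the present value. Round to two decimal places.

This is an ordinary annuity: 36 payments of A$13,840.00 at the end of each quarter.
Periodic rate r = 0.0855/4 per quarter; n is counted in quarters.
PV = PMT × [(1 − (1+r)^−n)/r] = 13,840 × [1 − (1+r)^−36] / r = A$345,099.21

A$345,099.21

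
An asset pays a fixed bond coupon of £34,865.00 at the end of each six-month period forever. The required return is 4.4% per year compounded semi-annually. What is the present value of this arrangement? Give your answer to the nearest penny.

Periodic rate r = 0.044/2 per half-year.
Level perpetuity: PV = PMT / r = 34,865 / (0.044/2) = £1,584,772.73.

£1,584,772.73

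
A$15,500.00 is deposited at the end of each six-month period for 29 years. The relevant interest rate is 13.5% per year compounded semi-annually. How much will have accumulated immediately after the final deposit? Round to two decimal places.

This is an ordinary annuity: 58 deposits of A$15,500.00 at the end of each six-month period.
Periodic rate r = 0.135/2 per half-year; n is counted in half-years.
FV = PMT × [((1+r)^n − 1)/r] = 15,500 × [(1+r)^58 − 1] / r = A$9,918,013.36

A$9,918,013.36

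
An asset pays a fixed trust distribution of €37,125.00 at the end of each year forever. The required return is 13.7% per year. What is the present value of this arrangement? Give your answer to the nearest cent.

€270,985.40

Periodic rate r = 0.137 per year.
Level perpetuity: PV = PMT / r = 37,125 / (0.137) = €270,985.40.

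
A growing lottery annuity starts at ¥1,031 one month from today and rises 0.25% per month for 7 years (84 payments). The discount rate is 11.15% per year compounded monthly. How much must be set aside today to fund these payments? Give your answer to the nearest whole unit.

Periodic rate r = 0.1115/12 per month; n is counted in months.
Growing ordinary annuity: PV = PMT₁ × [1 − ((1+g)/(1+r))^n] / (r − g) = 1,031 × [1 − ((1+0.0025)/(1+r))^84] / (r − 0.0025) = ¥65,711.

¥65,711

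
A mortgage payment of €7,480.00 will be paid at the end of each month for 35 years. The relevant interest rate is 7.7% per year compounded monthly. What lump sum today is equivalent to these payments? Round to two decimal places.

€1,086,298.36

This is an ordinary annuity: 420 payments of €7,480.00 at the end of each month.
Periodic rate r = 0.077/12 per month; n is counted in months.
PV = PMT × [(1 − (1+r)^−n)/r] = 7,480 × [1 − (1+r)^−420] / r = €1,086,298.36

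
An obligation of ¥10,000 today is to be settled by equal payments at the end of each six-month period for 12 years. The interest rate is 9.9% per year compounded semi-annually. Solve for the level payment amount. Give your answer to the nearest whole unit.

¥721

Level ordinary annuity; solve PV = PMT × [(1 − (1+r)^−n)/r] for PMT.
Periodic rate r = 0.099/2 per half-year; n is counted in half-years.
With n = 24: PMT = 10,000 / ([(1 − (1+r)^−n)/r]) = ¥721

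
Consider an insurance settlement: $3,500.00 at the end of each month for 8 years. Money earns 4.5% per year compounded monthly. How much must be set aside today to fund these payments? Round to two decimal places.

$281,730.17

This is an ordinary annuity: 96 payments of $3,500.00 at the end of each month.
Periodic rate r = 0.045/12 per month; n is counted in months.
PV = PMT × [(1 − (1+r)^−n)/r] = 3,500 × [1 − (1+r)^−96] / r = $281,730.17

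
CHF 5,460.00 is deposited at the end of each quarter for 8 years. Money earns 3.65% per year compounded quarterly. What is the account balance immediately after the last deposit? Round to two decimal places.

This is an ordinary annuity: 32 deposits of CHF 5,460.00 at the end of each quarter.
Periodic rate r = 0.0365/4 per quarter; n is counted in quarters.
FV = PMT × [((1+r)^n − 1)/r] = 5,460 × [(1+r)^32 − 1] / r = CHF 201,844.05

CHF 201,844.05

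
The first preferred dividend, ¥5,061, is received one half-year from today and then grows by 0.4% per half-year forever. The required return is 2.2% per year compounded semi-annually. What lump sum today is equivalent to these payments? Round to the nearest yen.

¥723,000

Periodic rate r = 0.022/2 per half-year.
Growing perpetuity (Gordon): PV = PMT₁ / (r − g) = 5,061 / (r − 0.004) = ¥723,000.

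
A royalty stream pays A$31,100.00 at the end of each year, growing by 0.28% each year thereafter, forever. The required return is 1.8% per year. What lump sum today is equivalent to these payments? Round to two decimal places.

A$2,046,052.63

Periodic rate r = 0.018 per year.
Growing perpetuity (Gordon): PV = PMT₁ / (r − g) = 31,100 / (r − 0.0028) = A$2,046,052.63.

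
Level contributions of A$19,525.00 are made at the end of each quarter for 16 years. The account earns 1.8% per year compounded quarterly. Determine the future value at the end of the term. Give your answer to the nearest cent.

A$1,444,398.29

This is an ordinary annuity: 64 deposits of A$19,525.00 at the end of each quarter.
Periodic rate r = 0.018/4 per quarter; n is counted in quarters.
FV = PMT × [((1+r)^n − 1)/r] = 19,525 × [(1+r)^64 − 1] / r = A$1,444,398.29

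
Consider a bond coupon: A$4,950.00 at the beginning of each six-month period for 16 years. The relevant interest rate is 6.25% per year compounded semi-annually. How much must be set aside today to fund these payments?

This is an annuity due: 32 payments of A$4,950.00 at the beginning of each six-month period.
Periodic rate r = 0.0625/2 per half-year; n is counted in half-years.
PV = PMT × [(1 − (1+r)^−n)/r] × (1+r) = 4,950 × [1 − (1+r)^−32] / r × (1+r) = A$102,329.98

A$102,329.98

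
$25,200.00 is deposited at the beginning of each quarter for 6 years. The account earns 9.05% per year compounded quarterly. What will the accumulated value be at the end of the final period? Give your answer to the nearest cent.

This is an annuity due: 24 deposits of $25,200.00 at the beginning of each quarter.
Periodic rate r = 0.0905/4 per quarter; n is counted in quarters.
FV = PMT × [((1+r)^n − 1)/r] × (1+r) = 25,200 × [(1+r)^24 − 1] / r × (1+r) = $809,585.14

$809,585.14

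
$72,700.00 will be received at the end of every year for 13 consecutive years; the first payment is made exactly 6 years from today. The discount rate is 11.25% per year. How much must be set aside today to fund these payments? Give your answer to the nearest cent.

$284,373.94

Ordinary annuity of 13 payments, first payment at period 6.
Periodic rate r = 0.1125 per year.
The ordinary-annuity PV formula values the stream one period before the first payment (period 5); discount that back 5 periods:
PV₀ = 72,700 × [1 − (1+r)^−13] / r × (1+r)^−5 = $284,373.94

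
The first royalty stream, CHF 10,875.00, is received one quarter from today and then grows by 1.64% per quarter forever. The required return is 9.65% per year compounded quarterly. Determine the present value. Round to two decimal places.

Periodic rate r = 0.0965/4 per quarter.
Growing perpetuity (Gordon): PV = PMT₁ / (r − g) = 10,875 / (r − 0.0164) = CHF 1,407,766.99.

CHF 1,407,766.99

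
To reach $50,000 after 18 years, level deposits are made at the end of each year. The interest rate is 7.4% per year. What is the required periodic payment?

Level ordinary annuity; solve FV = PMT × [((1+r)^n − 1)/r] for PMT.
Periodic rate r = 0.074 per year.
With n = 18: PMT = 50,000 / ([((1+r)^n − 1)/r]) = $1,415.05

$1,415.05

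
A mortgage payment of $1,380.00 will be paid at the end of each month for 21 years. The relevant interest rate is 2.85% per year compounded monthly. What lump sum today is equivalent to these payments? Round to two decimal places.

This is an ordinary annuity: 252 payments of $1,380.00 at the end of each month.
Periodic rate r = 0.0285/12 per month; n is counted in months.
PV = PMT × [(1 − (1+r)^−n)/r] = 1,380 × [1 − (1+r)^−252] / r = $261,458.79

$261,458.79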